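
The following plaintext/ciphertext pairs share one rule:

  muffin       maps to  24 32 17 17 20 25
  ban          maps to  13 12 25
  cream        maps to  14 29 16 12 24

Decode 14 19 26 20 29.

Each letter is replaced by its alphabet position (a=1..z=26) + 11.
Reversing it on 14 19 26 20 29: 14→(14−11)÷1=3=c, 19→(19−11)÷1=8=h, 26→(26−11)÷1=15=o, 20→(20−11)÷1=9=i, 29→(29−11)÷1=18=r.

choir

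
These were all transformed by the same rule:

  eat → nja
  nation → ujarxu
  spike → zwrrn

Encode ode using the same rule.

xkn

The shift depends on letter class: consonant t→a is +7, but vowel e→n is +9. Two shifts are in play — +9 for a/e/i/o/u, +7 for every other letter.
For ode: o(vowel)+9=x, d(cons)+7=k, e(vowel)+9=n.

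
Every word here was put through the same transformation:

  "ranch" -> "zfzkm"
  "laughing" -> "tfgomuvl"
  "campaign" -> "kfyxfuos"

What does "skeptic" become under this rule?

apqxyuk

Shifts by position in ranch: pos 0: r→z (+8), pos 1: a→f (+5), pos 2: n→z (+12), pos 3: c→k (+8), pos 4: h→m (+5) — repeating every 3. It's a Vigenère-style cipher with numeric key [8,5,12]: position i shifts by key[i mod 3].
Applying it to skeptic: s+8=a, k+5=p, e+12=q, p+8=x, t+5=y, i+12=u, c+8=k.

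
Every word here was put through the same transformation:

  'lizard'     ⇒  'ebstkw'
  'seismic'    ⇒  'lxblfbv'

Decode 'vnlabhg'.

Compare letters: l→e is +19, i→b is +19, z→s is +19 — a constant shift. It's a constant shift of +19 (ROT19).
Decoding vnlabhg: v−19=c, n−19=u, l−19=s, a−19=h, b−19=i, h−19=o, g−19=n.

cushion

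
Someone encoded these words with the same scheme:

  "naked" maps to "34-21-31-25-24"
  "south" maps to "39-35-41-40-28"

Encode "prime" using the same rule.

n is letter #14 and maps to 34: an offset of 20. Each letter is replaced by its alphabet position (a=1..z=26) + 20.
On prime: p=16→36, r=18→38, i=9→29, m=13→33, e=5→25.

36-38-29-33-25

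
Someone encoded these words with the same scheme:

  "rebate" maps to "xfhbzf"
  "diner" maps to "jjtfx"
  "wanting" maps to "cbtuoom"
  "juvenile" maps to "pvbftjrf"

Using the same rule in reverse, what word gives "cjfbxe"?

wizard

It's a Vigenère-style cipher with numeric key [6,1]: position i shifts by key[i mod 2].
Undoing it on cjfbxe: c−6=w, j−1=i, f−6=z, b−1=a, x−6=r, e−1=d.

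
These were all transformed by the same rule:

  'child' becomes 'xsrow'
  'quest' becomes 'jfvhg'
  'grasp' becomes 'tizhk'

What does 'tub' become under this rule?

gfy

Each pair mirrors across the alphabet (c↔x, h↔s, i↔r): positions sum to 25. This is the alphabet-reversal cipher (Atbash): a becomes z, b becomes y, etc.
For tub: t↔g, u↔f, b↔y.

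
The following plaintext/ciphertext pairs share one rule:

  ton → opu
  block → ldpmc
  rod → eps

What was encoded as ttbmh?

glass

Read the word backwards and shift each letter +1.
Undoing it on ttbmh: shift back: t−1=s, t−1=s, b−1=a, m−1=l, h−1=g → ssalg; then reverse → glass.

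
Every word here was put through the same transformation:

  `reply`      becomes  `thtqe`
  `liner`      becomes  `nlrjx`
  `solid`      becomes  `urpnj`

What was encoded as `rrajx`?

power

Letter i (0-indexed) is shifted by i+2, so successive shifts are 2, 3, 4, ….
Decoding rrajx: r−2=p, r−3=o, a−4=w, j−5=e, x−6=r.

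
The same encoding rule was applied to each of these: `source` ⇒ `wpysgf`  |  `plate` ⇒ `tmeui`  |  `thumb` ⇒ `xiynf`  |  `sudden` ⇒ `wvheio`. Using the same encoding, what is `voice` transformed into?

Shifts by position in source: pos 0: s→w (+4), pos 1: o→p (+1), pos 2: u→y (+4), pos 3: r→s (+1) — repeating every 2. The shifts repeat in a cycle of length 2: positions 0,1,… shift by +4, +1, then the pattern repeats.
For voice: v+4=z, o+1=p, i+4=m, c+1=d, e+4=i.

zpmdi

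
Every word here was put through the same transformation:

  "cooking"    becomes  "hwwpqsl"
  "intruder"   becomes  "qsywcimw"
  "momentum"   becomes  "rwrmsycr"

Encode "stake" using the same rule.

The rule splits by letter class: vowels +8, consonants +5.
On stake: s(cons)+5=x, t(cons)+5=y, a(vowel)+8=i, k(cons)+5=p, e(vowel)+8=m.

xyipm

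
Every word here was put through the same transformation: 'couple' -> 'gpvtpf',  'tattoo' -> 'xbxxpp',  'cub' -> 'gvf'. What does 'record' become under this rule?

The shift depends on letter class: consonant c→g is +4, but vowel o→p is +1. The rule splits by letter class: vowels +1, consonants +4.
On record: r(cons)+4=v, e(vowel)+1=f, c(cons)+4=g, o(vowel)+1=p, r(cons)+4=v, d(cons)+4=h.

vfgpvh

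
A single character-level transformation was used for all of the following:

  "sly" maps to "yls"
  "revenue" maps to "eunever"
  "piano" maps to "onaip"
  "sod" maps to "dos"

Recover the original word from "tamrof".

The output letters match the input read backwards: sly reversed is yls. It's just the letters in reverse order.
Decoding tamrof: then reverse → format.

format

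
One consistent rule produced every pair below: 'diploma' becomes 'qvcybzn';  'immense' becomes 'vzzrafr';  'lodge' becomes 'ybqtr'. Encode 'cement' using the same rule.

przrag

Compare letters: d→q is +13, i→v is +13, p→c is +13 — a constant shift. Every letter moves 13 places later in the alphabet, wrapping around z→a.
On cement: c+13=p, e+13=r, m+13=z, e+13=r, n+13=a, t+13=g.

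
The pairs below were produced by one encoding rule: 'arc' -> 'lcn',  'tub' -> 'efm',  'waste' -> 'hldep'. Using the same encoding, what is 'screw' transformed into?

Compare letters: a→l is +11, r→c is +11, c→n is +11 — a constant shift. This is a Caesar cipher with shift 11.
Applying it to screw: s+11=d, c+11=n, r+11=c, e+11=p, w+11=h.

dncph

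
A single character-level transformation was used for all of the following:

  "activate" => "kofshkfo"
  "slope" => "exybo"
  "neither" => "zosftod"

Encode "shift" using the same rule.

The shift depends on letter class: consonant c→o is +12, but vowel a→k is +10. Two shifts are in play — +10 for a/e/i/o/u, +12 for every other letter.
For shift: s(cons)+12=e, h(cons)+12=t, i(vowel)+10=s, f(cons)+12=r, t(cons)+12=f.

etsrf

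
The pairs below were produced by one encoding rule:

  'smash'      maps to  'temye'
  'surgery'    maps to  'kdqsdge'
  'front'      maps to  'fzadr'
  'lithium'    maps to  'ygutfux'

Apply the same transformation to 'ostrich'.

Two steps: reverse the string, then apply a Caesar shift of +12.
On ostrich: reverse → hcirtso; then shift: h+12=t, c+12=o, i+12=u, r+12=d, t+12=f, s+12=e, o+12=a.

toudfea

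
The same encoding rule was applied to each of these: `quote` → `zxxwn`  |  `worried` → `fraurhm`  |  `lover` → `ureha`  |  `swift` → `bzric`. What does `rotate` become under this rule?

arcdch

Shifts by position in quote: pos 0: q→z (+9), pos 1: u→x (+3), pos 2: o→x (+9), pos 3: t→w (+3) — repeating every 2. A repeating key of period 2 is used — shifts +9, +3 over and over.
On rotate: r+9=a, o+3=r, t+9=c, a+3=d, t+9=c, e+3=h.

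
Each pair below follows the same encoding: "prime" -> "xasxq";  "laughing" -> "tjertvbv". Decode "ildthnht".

In prime: p→x is +8, r→a is +9, i→s is +10, m→x is +11 — the shift increases by 1 each position. Letter i (0-indexed) is shifted by i+8, so successive shifts are 8, 9, 10, ….
Decoding ildthnht: i−8=a, l−9=c, d−10=t, t−11=i, h−12=v, n−13=a, h−14=t, t−15=e.

activate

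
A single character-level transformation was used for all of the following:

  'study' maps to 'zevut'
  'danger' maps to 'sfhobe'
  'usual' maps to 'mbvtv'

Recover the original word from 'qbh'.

gap

Read the word backwards and shift each letter +1.
Undoing it on qbh: shift back: q−1=p, b−1=a, h−1=g → pag; then reverse → gap.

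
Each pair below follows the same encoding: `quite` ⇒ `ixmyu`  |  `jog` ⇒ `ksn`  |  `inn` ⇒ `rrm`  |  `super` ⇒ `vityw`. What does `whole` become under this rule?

ipsla

The word is reversed, then every letter is shifted forward by 4.
Applying it to whole: reverse → elohw; then shift: e+4=i, l+4=p, o+4=s, h+4=l, w+4=a.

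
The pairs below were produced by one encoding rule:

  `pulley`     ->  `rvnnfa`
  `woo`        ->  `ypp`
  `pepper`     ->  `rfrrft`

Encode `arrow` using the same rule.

Two shifts are in play — +1 for a/e/i/o/u, +2 for every other letter.
For arrow: a(vowel)+1=b, r(cons)+2=t, r(cons)+2=t, o(vowel)+1=p, w(cons)+2=y.

bttpy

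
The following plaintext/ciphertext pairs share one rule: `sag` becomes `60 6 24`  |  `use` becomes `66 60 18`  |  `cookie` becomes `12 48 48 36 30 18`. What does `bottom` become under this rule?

9 48 63 63 48 42

The formula is n = 3×(alphabet index, a=1) + 3.
On bottom: b=2→9, o=15→48, t=20→63, t=20→63, o=15→48, m=13→42.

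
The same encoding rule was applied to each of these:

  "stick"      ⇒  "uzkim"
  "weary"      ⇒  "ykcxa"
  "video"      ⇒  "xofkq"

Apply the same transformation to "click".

erkim

Shifts by position in stick: pos 0: s→u (+2), pos 1: t→z (+6), pos 2: i→k (+2), pos 3: c→i (+6) — repeating every 2. A repeating key of period 2 is used — shifts +2, +6 over and over.
Applying it to click: c+2=e, l+6=r, i+2=k, c+6=i, k+2=m.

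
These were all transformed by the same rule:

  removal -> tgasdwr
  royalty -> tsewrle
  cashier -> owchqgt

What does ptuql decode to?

fruit

This is an affine cipher: with a=0,…,z=25, each position x becomes (9x+22) mod 26.
Decoding ptuql: p(15)→3·(15−22)≡5=f; t(19)→3·(19−22)≡17=r; u(20)→3·(20−22)≡20=u; q(16)→3·(16−22)≡8=i; l(11)→3·(11−22)≡19=t (all mod 26).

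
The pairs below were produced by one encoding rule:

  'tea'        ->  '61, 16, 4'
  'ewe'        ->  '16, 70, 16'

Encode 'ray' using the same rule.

55, 4, 76

t(#20)→61 and e(#5)→16: differences scale by 3, so n = 3·pos + 1. The formula is n = 3×(alphabet index, a=1) + 1.
Applying it to ray: r=18→55, a=1→4, y=25→76.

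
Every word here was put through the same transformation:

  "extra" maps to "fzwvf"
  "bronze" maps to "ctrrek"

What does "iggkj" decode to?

In extra: e→f is +1, x→z is +2, t→w is +3, r→v is +4 — the shift increases by 1 each position. Each letter shifts forward by (position + 1), i.e. 1, 2, 3, … — the shift grows by one for each successive letter.
Reversing it on iggkj: i−1=h, g−2=e, g−3=d, k−4=g, j−5=e.

hedge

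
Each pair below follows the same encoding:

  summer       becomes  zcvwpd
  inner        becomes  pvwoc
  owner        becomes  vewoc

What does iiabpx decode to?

barrel

In summer: s→z is +7, u→c is +8, m→v is +9, m→w is +10 — the shift increases by 1 each position. Each letter shifts forward by (position + 7), i.e. 7, 8, 9, … — the shift grows by one for each successive letter.
Undoing it on iiabpx: i−7=b, i−8=a, a−9=r, b−10=r, p−11=e, x−12=l.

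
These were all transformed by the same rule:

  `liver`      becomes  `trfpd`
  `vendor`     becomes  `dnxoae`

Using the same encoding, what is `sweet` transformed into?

afopf

The shift increases by 1 at each position, starting from +8: 8, 9, 10, ….
On sweet: s+8=a, w+9=f, e+10=o, e+11=p, t+12=f.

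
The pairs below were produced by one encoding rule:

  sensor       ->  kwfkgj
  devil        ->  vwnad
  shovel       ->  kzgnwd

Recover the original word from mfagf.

union

Compare letters: s→k is +18, e→w is +18, n→f is +18 — a constant shift. Every letter moves 18 places later in the alphabet, wrapping around z→a.
Reversing it on mfagf: m−18=u, f−18=n, a−18=i, g−18=o, f−18=n.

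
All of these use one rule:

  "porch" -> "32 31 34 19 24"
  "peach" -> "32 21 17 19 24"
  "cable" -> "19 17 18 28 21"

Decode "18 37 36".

but

p is letter #16 and maps to 32: an offset of 16. Each letter is replaced by its alphabet position (a=1..z=26) + 16.
Reversing it on 18 37 36: 18→(18−16)÷1=2=b, 37→(37−16)÷1=21=u, 36→(36−16)÷1=20=t.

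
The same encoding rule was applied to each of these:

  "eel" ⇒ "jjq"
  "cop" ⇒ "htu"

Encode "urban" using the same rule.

zwgfs

Compare letters: e→j is +5, e→j is +5, l→q is +5 — a constant shift. This is a Caesar cipher with shift 5.
For urban: u+5=z, r+5=w, b+5=g, a+5=f, n+5=s.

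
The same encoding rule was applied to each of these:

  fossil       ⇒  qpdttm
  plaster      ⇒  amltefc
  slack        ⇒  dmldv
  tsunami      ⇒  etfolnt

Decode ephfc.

A repeating key of period 2 is used — shifts +11, +1 over and over.
Undoing it on ephfc: e−11=t, p−1=o, h−11=w, f−1=e, c−11=r.

tower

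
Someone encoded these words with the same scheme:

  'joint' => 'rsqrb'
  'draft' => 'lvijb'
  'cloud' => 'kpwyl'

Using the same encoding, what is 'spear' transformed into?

atmez

A repeating key of period 2 is used — shifts +8, +4 over and over.
Applying it to spear: s+8=a, p+4=t, e+8=m, a+4=e, r+8=z.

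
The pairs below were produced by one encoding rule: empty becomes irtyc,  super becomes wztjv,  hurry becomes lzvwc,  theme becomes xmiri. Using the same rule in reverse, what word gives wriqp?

Shifts by position in empty: pos 0: e→i (+4), pos 1: m→r (+5), pos 2: p→t (+4), pos 3: t→y (+5) — repeating every 2. It's a Vigenère-style cipher with numeric key [4,5]: position i shifts by key[i mod 2].
Reversing it on wriqp: w−4=s, r−5=m, i−4=e, q−5=l, p−4=l.

smell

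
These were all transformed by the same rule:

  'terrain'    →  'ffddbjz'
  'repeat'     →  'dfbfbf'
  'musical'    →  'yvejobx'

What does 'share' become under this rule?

Two shifts are in play — +1 for a/e/i/o/u, +12 for every other letter.
On share: s(cons)+12=e, h(cons)+12=t, a(vowel)+1=b, r(cons)+12=d, e(vowel)+1=f.

etbdf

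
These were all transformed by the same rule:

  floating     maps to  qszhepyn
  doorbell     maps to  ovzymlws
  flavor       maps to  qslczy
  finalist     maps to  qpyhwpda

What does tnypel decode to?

ignite

Shifts by position in floating: pos 0: f→q (+11), pos 1: l→s (+7), pos 2: o→z (+11), pos 3: a→h (+7) — repeating every 2. It's a Vigenère-style cipher with numeric key [11,7]: position i shifts by key[i mod 2].
Decoding tnypel: t−11=i, n−7=g, y−11=n, p−7=i, e−11=t, l−7=e.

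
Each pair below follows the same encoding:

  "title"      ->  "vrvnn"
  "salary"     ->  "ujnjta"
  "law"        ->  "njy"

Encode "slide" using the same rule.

The shift depends on letter class: consonant t→v is +2, but vowel i→r is +9. Two shifts are in play — +9 for a/e/i/o/u, +2 for every other letter.
For slide: s(cons)+2=u, l(cons)+2=n, i(vowel)+9=r, d(cons)+2=f, e(vowel)+9=n.

unrfn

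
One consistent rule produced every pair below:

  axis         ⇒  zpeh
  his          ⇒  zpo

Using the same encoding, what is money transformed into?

The output letters match the input read backwards, each shifted +7: axis reversed is sixa. Two steps: reverse the string, then apply a Caesar shift of +7.
Applying it to money: reverse → yenom; then shift: y+7=f, e+7=l, n+7=u, o+7=v, m+7=t.

fluvt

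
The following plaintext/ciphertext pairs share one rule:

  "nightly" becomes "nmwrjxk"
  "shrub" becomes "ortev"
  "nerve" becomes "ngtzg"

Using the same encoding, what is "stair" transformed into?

ojamt

This is an affine cipher: with a=0,…,z=25, each position x becomes (21x+0) mod 26.
On stair: s(18)→21·18+0≡14=o; t(19)→21·19+0≡9=j; a(0)→21·0+0≡0=a; i(8)→21·8+0≡12=m; r(17)→21·17+0≡19=t (all mod 26).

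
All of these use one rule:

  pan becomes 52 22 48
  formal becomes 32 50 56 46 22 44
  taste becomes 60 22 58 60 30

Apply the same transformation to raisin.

p(#16)→52 and a(#1)→22: differences scale by 2, so n = 2·pos + 20. Each letter becomes 2×(its alphabet position, a=1..z=26) + 20.
For raisin: r=18→56, a=1→22, i=9→38, s=19→58, i=9→38, n=14→48.

56 22 38 58 38 48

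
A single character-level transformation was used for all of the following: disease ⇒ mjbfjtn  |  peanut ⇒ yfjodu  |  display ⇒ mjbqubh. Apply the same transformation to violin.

The shifts repeat in a cycle of length 2: positions 0,1,… shift by +9, +1, then the pattern repeats.
Applying it to violin: v+9=e, i+1=j, o+9=x, l+1=m, i+9=r, n+1=o.

ejxmro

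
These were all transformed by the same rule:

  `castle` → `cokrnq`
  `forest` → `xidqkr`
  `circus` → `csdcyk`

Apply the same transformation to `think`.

rlsbg

This is an affine cipher: with a=0,…,z=25, each position x becomes (7x+14) mod 26.
For think: t(19)→7·19+14≡17=r; h(7)→7·7+14≡11=l; i(8)→7·8+14≡18=s; n(13)→7·13+14≡1=b; k(10)→7·10+14≡6=g (all mod 26).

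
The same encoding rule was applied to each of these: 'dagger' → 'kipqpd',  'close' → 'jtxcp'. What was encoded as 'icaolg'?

bureau

In dagger: d→k is +7, a→i is +8, g→p is +9, g→q is +10 — the shift increases by 1 each position. Each letter shifts forward by (position + 7), i.e. 7, 8, 9, … — the shift grows by one for each successive letter.
Decoding icaolg: i−7=b, c−8=u, a−9=r, o−10=e, l−11=a, g−12=u.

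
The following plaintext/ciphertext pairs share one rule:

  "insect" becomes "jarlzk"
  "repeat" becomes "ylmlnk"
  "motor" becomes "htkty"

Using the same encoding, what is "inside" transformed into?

jarjsl

Treating letters as 0–25, the rule is x ↦ 19x + 13 (mod 26).
On inside: i(8)→19·8+13≡9=j; n(13)→19·13+13≡0=a; s(18)→19·18+13≡17=r; i(8)→19·8+13≡9=j; d(3)→19·3+13≡18=s; e(4)→19·4+13≡11=l (all mod 26).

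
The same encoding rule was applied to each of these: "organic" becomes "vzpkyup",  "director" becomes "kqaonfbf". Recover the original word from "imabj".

Letter i (0-indexed) is shifted by i+7, so successive shifts are 7, 8, 9, ….
Undoing it on imabj: i−7=b, m−8=e, a−9=r, b−10=r, j−11=y.

berry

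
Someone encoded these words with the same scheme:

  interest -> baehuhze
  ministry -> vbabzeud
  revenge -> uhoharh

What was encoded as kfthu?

i(8)→b(1) and n(13)→a(0) fit y≡5x+13 (mod 26); the inverse of 5 mod 26 is 21. Each letter's alphabet position (a=0..z=25) is mapped through 5·x+13 mod 26 — an affine cipher.
Reversing it on kfthu: k(10)→21·(10−13)≡15=p; f(5)→21·(5−13)≡14=o; t(19)→21·(19−13)≡22=w; h(7)→21·(7−13)≡4=e; u(20)→21·(20−13)≡17=r (all mod 26).

power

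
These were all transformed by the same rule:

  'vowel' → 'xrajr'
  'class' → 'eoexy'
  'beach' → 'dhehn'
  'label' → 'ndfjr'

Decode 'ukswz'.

short

In vowel: v→x is +2, o→r is +3, w→a is +4, e→j is +5 — the shift increases by 1 each position. Letter i (0-indexed) is shifted by i+2, so successive shifts are 2, 3, 4, ….
Reversing it on ukswz: u−2=s, k−3=h, s−4=o, w−5=r, z−6=t.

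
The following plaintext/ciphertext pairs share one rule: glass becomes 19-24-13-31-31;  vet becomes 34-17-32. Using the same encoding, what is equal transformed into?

17-29-33-13-24

g is letter #7 and maps to 19: an offset of 12. Each letter is replaced by its alphabet position (a=1..z=26) + 12.
For equal: e=5→17, q=17→29, u=21→33, a=1→13, l=12→24.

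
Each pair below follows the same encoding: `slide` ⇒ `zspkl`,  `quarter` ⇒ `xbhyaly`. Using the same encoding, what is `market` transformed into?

thyrla

Every letter moves 7 places later in the alphabet, wrapping around z→a.
Applying it to market: m+7=t, a+7=h, r+7=y, k+7=r, e+7=l, t+7=a.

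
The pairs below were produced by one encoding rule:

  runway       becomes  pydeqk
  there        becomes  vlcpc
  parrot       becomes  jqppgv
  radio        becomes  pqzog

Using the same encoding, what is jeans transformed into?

r(17)→p(15) and u(20)→y(24) fit y≡3x+16 (mod 26); the inverse of 3 mod 26 is 9. Treating letters as 0–25, the rule is x ↦ 3x + 16 (mod 26).
On jeans: j(9)→3·9+16≡17=r; e(4)→3·4+16≡2=c; a(0)→3·0+16≡16=q; n(13)→3·13+16≡3=d; s(18)→3·18+16≡18=s (all mod 26).

rcqds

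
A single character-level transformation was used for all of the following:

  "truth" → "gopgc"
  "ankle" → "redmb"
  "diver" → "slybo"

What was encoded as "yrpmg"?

t(19)→g(6) and r(17)→o(14) fit y≡9x+17 (mod 26); the inverse of 9 mod 26 is 3. This is an affine cipher: with a=0,…,z=25, each position x becomes (9x+17) mod 26.
Undoing it on yrpmg: y(24)→3·(24−17)≡21=v; r(17)→3·(17−17)≡0=a; p(15)→3·(15−17)≡20=u; m(12)→3·(12−17)≡11=l; g(6)→3·(6−17)≡19=t (all mod 26).

vault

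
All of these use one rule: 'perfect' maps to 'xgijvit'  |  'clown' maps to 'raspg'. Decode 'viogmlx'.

thicker

The output letters match the input read backwards, each shifted +4: perfect reversed is tcefrep. Read the word backwards and shift each letter +4.
Undoing it on viogmlx: shift back: v−4=r, i−4=e, o−4=k, g−4=c, m−4=i, l−4=h, x−4=t → rekciht; then reverse → thicker.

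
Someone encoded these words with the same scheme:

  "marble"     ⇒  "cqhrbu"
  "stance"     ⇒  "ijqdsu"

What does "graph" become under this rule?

whqfx

This is a Caesar cipher with shift 16.
On graph: g+16=w, r+16=h, a+16=q, p+16=f, h+16=x.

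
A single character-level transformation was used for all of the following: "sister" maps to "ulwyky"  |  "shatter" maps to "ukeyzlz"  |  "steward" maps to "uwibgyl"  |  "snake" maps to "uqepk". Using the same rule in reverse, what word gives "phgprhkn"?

necklace

In sister: s→u is +2, i→l is +3, s→w is +4, t→y is +5 — the shift increases by 1 each position. The shift increases by 1 at each position, starting from +2: 2, 3, 4, ….
Undoing it on phgprhkn: p−2=n, h−3=e, g−4=c, p−5=k, r−6=l, h−7=a, k−8=c, n−9=e.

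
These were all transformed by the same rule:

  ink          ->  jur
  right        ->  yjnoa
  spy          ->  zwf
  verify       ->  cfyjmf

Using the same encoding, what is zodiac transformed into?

gpkjbj

Two shifts are in play — +1 for a/e/i/o/u, +7 for every other letter.
For zodiac: z(cons)+7=g, o(vowel)+1=p, d(cons)+7=k, i(vowel)+1=j, a(vowel)+1=b, c(cons)+7=j.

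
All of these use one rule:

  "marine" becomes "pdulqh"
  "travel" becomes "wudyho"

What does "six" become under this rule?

vla

Compare letters: m→p is +3, a→d is +3, r→u is +3 — a constant shift. It's a constant shift of +3 (ROT3).
Applying it to six: s+3=v, i+3=l, x+3=a.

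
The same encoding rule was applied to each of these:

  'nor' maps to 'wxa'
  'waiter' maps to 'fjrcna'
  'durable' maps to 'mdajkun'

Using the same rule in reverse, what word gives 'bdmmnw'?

sudden

This is a Caesar cipher with shift 9.
Reversing it on bdmmnw: b−9=s, d−9=u, m−9=d, m−9=d, n−9=e, w−9=n.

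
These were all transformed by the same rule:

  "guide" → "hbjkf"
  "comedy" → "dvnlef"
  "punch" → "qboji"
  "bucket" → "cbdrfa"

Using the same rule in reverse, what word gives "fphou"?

A repeating key of period 2 is used — shifts +1, +7 over and over.
Decoding fphou: f−1=e, p−7=i, h−1=g, o−7=h, u−1=t.

eight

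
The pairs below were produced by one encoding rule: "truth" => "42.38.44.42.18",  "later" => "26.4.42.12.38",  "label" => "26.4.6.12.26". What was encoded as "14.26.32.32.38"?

floor

With a=1..z=26, the number is 2·pos + 2.
Undoing it on 14.26.32.32.38: 14→(14−2)÷2=6=f, 26→(26−2)÷2=12=l, 32→(32−2)÷2=15=o, 32→(32−2)÷2=15=o, 38→(38−2)÷2=18=r.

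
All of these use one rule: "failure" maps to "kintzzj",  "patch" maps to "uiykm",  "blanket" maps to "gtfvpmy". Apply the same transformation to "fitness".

kqyvjax

A repeating key of period 2 is used — shifts +5, +8 over and over.
For fitness: f+5=k, i+8=q, t+5=y, n+8=v, e+5=j, s+8=a, s+5=x.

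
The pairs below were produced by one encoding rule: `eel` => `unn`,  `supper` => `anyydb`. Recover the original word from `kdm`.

dub

Read the word backwards and shift each letter +9.
Undoing it on kdm: shift back: k−9=b, d−9=u, m−9=d → bud; then reverse → dub.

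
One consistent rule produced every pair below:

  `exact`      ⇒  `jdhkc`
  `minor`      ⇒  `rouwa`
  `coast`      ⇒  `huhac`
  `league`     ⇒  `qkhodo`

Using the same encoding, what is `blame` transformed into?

The shift increases by 1 at each position, starting from +5: 5, 6, 7, ….
On blame: b+5=g, l+6=r, a+7=h, m+8=u, e+9=n.

grhun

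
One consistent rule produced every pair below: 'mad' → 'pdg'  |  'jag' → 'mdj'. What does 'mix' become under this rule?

Compare letters: m→p is +3, a→d is +3, d→g is +3 — a constant shift. It's a constant shift of +3 (ROT3).
Applying it to mix: m+3=p, i+3=l, x+3=a.

pla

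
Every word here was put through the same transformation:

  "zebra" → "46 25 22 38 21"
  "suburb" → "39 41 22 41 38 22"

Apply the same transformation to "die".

z is letter #26 and maps to 46: an offset of 20. The number is (letter's place in the alphabet, a=1) + 20.
For die: d=4→24, i=9→29, e=5→25.

24 29 25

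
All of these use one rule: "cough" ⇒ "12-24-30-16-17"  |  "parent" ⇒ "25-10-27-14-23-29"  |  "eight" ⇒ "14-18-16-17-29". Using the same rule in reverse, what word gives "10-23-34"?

c is letter #3 and maps to 12: an offset of 9. Each letter is replaced by its alphabet position (a=1..z=26) + 9.
Undoing it on 10-23-34: 10→(10−9)÷1=1=a, 23→(23−9)÷1=14=n, 34→(34−9)÷1=25=y.

any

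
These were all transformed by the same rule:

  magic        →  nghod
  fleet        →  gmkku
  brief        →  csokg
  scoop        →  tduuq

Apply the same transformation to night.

Vowels shift forward by 6 and consonants shift forward by 1.
For night: n(cons)+1=o, i(vowel)+6=o, g(cons)+1=h, h(cons)+1=i, t(cons)+1=u.

oohiu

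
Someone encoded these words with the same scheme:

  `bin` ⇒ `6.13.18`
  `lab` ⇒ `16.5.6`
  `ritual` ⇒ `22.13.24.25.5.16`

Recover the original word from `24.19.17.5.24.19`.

tomato

Each letter is replaced by its alphabet position (a=1..z=26) + 4.
Undoing it on 24.19.17.5.24.19: 24→(24−4)÷1=20=t, 19→(19−4)÷1=15=o, 17→(17−4)÷1=13=m, 5→(5−4)÷1=1=a, 24→(24−4)÷1=20=t, 19→(19−4)÷1=15=o.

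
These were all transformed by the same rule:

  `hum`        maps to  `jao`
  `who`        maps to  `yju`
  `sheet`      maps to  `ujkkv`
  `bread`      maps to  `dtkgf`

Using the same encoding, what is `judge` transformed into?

lafik

The shift depends on letter class: consonant h→j is +2, but vowel u→a is +6. The rule splits by letter class: vowels +6, consonants +2.
On judge: j(cons)+2=l, u(vowel)+6=a, d(cons)+2=f, g(cons)+2=i, e(vowel)+6=k.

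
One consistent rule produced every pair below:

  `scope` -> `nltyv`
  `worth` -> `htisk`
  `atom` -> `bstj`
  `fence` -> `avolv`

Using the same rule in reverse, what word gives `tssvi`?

s(18)→n(13) and c(2)→l(11) fit y≡5x+1 (mod 26); the inverse of 5 mod 26 is 21. This is an affine cipher: with a=0,…,z=25, each position x becomes (5x+1) mod 26.
Reversing it on tssvi: t(19)→21·(19−1)≡14=o; s(18)→21·(18−1)≡19=t; s(18)→21·(18−1)≡19=t; v(21)→21·(21−1)≡4=e; i(8)→21·(8−1)≡17=r (all mod 26).

otter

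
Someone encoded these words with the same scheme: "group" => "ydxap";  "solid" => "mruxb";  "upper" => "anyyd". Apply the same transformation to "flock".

The output letters match the input read backwards, each shifted +9: group reversed is puorg. The word is reversed, then every letter is shifted forward by 9.
On flock: reverse → kcolf; then shift: k+9=t, c+9=l, o+9=x, l+9=u, f+9=o.

tlxuo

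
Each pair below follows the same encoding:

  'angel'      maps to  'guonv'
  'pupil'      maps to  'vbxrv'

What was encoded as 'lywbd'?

frost

In angel: a→g is +6, n→u is +7, g→o is +8, e→n is +9 — the shift increases by 1 each position. Each letter shifts forward by (position + 6), i.e. 6, 7, 8, … — the shift grows by one for each successive letter.
Decoding lywbd: l−6=f, y−7=r, w−8=o, b−9=s, d−10=t.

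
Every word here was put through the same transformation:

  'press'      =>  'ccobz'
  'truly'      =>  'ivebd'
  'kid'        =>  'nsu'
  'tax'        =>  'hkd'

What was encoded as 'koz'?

pea

The output letters match the input read backwards, each shifted +10: press reversed is sserp. Two steps: reverse the string, then apply a Caesar shift of +10.
Reversing it on koz: shift back: k−10=a, o−10=e, z−10=p → aep; then reverse → pea.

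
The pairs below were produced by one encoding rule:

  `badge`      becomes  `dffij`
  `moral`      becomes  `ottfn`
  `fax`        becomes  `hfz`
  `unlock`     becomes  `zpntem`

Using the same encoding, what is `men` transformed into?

The shift depends on letter class: consonant b→d is +2, but vowel a→f is +5. Two shifts are in play — +5 for a/e/i/o/u, +2 for every other letter.
Applying it to men: m(cons)+2=o, e(vowel)+5=j, n(cons)+2=p.

ojp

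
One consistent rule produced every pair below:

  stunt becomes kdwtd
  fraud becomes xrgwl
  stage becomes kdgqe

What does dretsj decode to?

trench

s(18)→k(10) and t(19)→d(3) fit y≡19x+6 (mod 26); the inverse of 19 mod 26 is 11. Each letter's alphabet position (a=0..z=25) is mapped through 19·x+6 mod 26 — an affine cipher.
Reversing it on dretsj: d(3)→11·(3−6)≡19=t; r(17)→11·(17−6)≡17=r; e(4)→11·(4−6)≡4=e; t(19)→11·(19−6)≡13=n; s(18)→11·(18−6)≡2=c; j(9)→11·(9−6)≡7=h (all mod 26).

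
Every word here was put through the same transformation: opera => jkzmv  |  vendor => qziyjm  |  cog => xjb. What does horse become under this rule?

cjmnz

Compare letters: o→j is +21, p→k is +21, e→z is +21 — a constant shift. This is a Caesar cipher with shift 21.
Applying it to horse: h+21=c, o+21=j, r+21=m, s+21=n, e+21=z.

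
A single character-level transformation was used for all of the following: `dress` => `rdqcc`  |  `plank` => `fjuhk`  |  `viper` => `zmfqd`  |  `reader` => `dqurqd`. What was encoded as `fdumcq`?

praise

d(3)→r(17) and r(17)→d(3) fit y≡25x+20 (mod 26); the inverse of 25 mod 26 is 25. This is an affine cipher: with a=0,…,z=25, each position x becomes (25x+20) mod 26.
Undoing it on fdumcq: f(5)→25·(5−20)≡15=p; d(3)→25·(3−20)≡17=r; u(20)→25·(20−20)≡0=a; m(12)→25·(12−20)≡8=i; c(2)→25·(2−20)≡18=s; q(16)→25·(16−20)≡4=e (all mod 26).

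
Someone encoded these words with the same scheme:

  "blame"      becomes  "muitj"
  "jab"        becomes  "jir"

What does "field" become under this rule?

ltmqn

The output letters match the input read backwards, each shifted +8: blame reversed is emalb. Two steps: reverse the string, then apply a Caesar shift of +8.
For field: reverse → dleif; then shift: d+8=l, l+8=t, e+8=m, i+8=q, f+8=n.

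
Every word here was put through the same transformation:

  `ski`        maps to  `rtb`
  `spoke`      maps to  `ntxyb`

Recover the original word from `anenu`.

lever

Read the word backwards and shift each letter +9.
Reversing it on anenu: shift back: a−9=r, n−9=e, e−9=v, n−9=e, u−9=l → revel; then reverse → lever.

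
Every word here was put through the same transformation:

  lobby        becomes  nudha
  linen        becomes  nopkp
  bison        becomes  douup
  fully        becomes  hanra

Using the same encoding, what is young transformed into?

Shifts by position in lobby: pos 0: l→n (+2), pos 1: o→u (+6), pos 2: b→d (+2), pos 3: b→h (+6) — repeating every 2. It's a Vigenère-style cipher with numeric key [2,6]: position i shifts by key[i mod 2].
On young: y+2=a, o+6=u, u+2=w, n+6=t, g+2=i.

auwti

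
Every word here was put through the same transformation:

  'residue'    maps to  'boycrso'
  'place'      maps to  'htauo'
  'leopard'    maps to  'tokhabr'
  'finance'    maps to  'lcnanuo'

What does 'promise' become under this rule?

hbkqcyo

r(17)→b(1) and e(4)→o(14) fit y≡23x+0 (mod 26); the inverse of 23 mod 26 is 17. This is an affine cipher: with a=0,…,z=25, each position x becomes (23x+0) mod 26.
For promise: p(15)→23·15+0≡7=h; r(17)→23·17+0≡1=b; o(14)→23·14+0≡10=k; m(12)→23·12+0≡16=q; i(8)→23·8+0≡2=c; s(18)→23·18+0≡24=y; e(4)→23·4+0≡14=o (all mod 26).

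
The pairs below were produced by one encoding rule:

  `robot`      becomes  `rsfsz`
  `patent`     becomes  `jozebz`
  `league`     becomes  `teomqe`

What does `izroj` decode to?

strap

r(17)→r(17) and o(14)→s(18) fit y≡17x+14 (mod 26); the inverse of 17 mod 26 is 23. Each letter's alphabet position (a=0..z=25) is mapped through 17·x+14 mod 26 — an affine cipher.
Reversing it on izroj: i(8)→23·(8−14)≡18=s; z(25)→23·(25−14)≡19=t; r(17)→23·(17−14)≡17=r; o(14)→23·(14−14)≡0=a; j(9)→23·(9−14)≡15=p (all mod 26).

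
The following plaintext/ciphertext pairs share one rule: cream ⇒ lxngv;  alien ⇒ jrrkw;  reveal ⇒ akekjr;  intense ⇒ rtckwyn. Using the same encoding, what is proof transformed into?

yxxuo

A repeating key of period 2 is used — shifts +9, +6 over and over.
For proof: p+9=y, r+6=x, o+9=x, o+6=u, f+9=o.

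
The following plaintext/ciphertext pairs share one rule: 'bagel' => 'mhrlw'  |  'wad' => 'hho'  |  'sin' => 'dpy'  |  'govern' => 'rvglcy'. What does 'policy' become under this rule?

avwpnj

Two shifts are in play — +7 for a/e/i/o/u, +11 for every other letter.
Applying it to policy: p(cons)+11=a, o(vowel)+7=v, l(cons)+11=w, i(vowel)+7=p, c(cons)+11=n, y(cons)+11=j.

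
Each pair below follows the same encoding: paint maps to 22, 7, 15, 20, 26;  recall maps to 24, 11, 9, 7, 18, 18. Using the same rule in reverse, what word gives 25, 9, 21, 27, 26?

scout

p is letter #16 and maps to 22: an offset of 6. Each letter is replaced by its alphabet position (a=1..z=26) + 6.
Undoing it on 25, 9, 21, 27, 26: 25→(25−6)÷1=19=s, 9→(9−6)÷1=3=c, 21→(21−6)÷1=15=o, 27→(27−6)÷1=21=u, 26→(26−6)÷1=20=t.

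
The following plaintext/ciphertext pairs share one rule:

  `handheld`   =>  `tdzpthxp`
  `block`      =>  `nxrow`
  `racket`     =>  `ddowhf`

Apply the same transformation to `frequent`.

The shift depends on letter class: consonant h→t is +12, but vowel a→d is +3. Vowels shift forward by 3 and consonants shift forward by 12.
For frequent: f(cons)+12=r, r(cons)+12=d, e(vowel)+3=h, q(cons)+12=c, u(vowel)+3=x, e(vowel)+3=h, n(cons)+12=z, t(cons)+12=f.

rdhcxhzf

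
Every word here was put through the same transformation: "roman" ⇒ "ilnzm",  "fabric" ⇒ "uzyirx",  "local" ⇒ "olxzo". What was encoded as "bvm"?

This is the alphabet-reversal cipher (Atbash): a becomes z, b becomes y, etc.
Reversing it on bvm: b↔y, v↔e, m↔n.

yen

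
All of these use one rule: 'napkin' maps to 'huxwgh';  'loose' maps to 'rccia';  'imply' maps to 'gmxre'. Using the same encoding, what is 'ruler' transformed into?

nyran

n(13)→h(7) and a(0)→u(20) fit y≡21x+20 (mod 26); the inverse of 21 mod 26 is 5. Treating letters as 0–25, the rule is x ↦ 21x + 20 (mod 26).
Applying it to ruler: r(17)→21·17+20≡13=n; u(20)→21·20+20≡24=y; l(11)→21·11+20≡17=r; e(4)→21·4+20≡0=a; r(17)→21·17+20≡13=n (all mod 26).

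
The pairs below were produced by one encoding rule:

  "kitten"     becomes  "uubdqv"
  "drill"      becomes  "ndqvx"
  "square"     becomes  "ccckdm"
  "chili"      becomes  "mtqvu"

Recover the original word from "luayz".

bison

It's a Vigenère-style cipher with numeric key [10,12,8]: position i shifts by key[i mod 3].
Reversing it on luayz: l−10=b, u−12=i, a−8=s, y−10=o, z−12=n.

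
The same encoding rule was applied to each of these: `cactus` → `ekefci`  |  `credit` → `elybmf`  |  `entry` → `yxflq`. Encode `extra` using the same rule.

ytflk

c(2)→e(4) and a(0)→k(10) fit y≡23x+10 (mod 26); the inverse of 23 mod 26 is 17. Each letter's alphabet position (a=0..z=25) is mapped through 23·x+10 mod 26 — an affine cipher.
On extra: e(4)→23·4+10≡24=y; x(23)→23·23+10≡19=t; t(19)→23·19+10≡5=f; r(17)→23·17+10≡11=l; a(0)→23·0+10≡10=k (all mod 26).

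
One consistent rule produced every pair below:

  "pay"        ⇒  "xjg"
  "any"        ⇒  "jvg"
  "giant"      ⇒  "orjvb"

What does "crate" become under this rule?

The shift depends on letter class: consonant p→x is +8, but vowel a→j is +9. The rule splits by letter class: vowels +9, consonants +8.
Applying it to crate: c(cons)+8=k, r(cons)+8=z, a(vowel)+9=j, t(cons)+8=b, e(vowel)+9=n.

kzjbn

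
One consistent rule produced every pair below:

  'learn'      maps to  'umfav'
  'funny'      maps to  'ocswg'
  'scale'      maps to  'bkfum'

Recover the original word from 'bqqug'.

Shifts by position in learn: pos 0: l→u (+9), pos 1: e→m (+8), pos 2: a→f (+5), pos 3: r→a (+9), pos 4: n→v (+8) — repeating every 3. It's a Vigenère-style cipher with numeric key [9,8,5]: position i shifts by key[i mod 3].
Reversing it on bqqug: b−9=s, q−8=i, q−5=l, u−9=l, g−8=y.

silly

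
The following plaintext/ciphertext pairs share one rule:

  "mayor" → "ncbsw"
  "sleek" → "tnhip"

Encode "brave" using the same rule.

Each letter shifts forward by (position + 1), i.e. 1, 2, 3, … — the shift grows by one for each successive letter.
Applying it to brave: b+1=c, r+2=t, a+3=d, v+4=z, e+5=j.

ctdzj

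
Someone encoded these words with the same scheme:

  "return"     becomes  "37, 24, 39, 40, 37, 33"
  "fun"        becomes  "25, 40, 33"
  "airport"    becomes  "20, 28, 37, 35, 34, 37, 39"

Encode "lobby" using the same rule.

r is letter #18 and maps to 37: an offset of 19. The number is (letter's place in the alphabet, a=1) + 19.
Applying it to lobby: l=12→31, o=15→34, b=2→21, b=2→21, y=25→44.

31, 34, 21, 21, 44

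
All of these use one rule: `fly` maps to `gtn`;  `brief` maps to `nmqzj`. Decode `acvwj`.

bonus

The output letters match the input read backwards, each shifted +8: fly reversed is ylf. Read the word backwards and shift each letter +8.
Undoing it on acvwj: shift back: a−8=s, c−8=u, v−8=n, w−8=o, j−8=b → sunob; then reverse → bonus.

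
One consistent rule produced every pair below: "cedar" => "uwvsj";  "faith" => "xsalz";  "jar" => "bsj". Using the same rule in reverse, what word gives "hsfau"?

panic

Compare letters: c→u is +18, e→w is +18, d→v is +18 — a constant shift. Every letter moves 18 places later in the alphabet, wrapping around z→a.
Reversing it on hsfau: h−18=p, s−18=a, f−18=n, a−18=i, u−18=c.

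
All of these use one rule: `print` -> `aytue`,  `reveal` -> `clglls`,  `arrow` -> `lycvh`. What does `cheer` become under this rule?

noplc

Shifts by position in print: pos 0: p→a (+11), pos 1: r→y (+7), pos 2: i→t (+11), pos 3: n→u (+7) — repeating every 2. The shifts repeat in a cycle of length 2: positions 0,1,… shift by +11, +7, then the pattern repeats.
For cheer: c+11=n, h+7=o, e+11=p, e+7=l, r+11=c.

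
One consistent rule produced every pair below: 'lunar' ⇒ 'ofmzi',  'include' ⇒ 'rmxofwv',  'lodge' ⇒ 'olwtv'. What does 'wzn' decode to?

This is the alphabet-reversal cipher (Atbash): a becomes z, b becomes y, etc.
Decoding wzn: w↔d, z↔a, n↔m.

dam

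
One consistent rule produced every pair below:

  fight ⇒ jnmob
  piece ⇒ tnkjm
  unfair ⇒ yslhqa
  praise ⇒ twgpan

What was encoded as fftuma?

In fight: f→j is +4, i→n is +5, g→m is +6, h→o is +7 — the shift increases by 1 each position. The shift increases by 1 at each position, starting from +4: 4, 5, 6, ….
Decoding fftuma: f−4=b, f−5=a, t−6=n, u−7=n, m−8=e, a−9=r.

banner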